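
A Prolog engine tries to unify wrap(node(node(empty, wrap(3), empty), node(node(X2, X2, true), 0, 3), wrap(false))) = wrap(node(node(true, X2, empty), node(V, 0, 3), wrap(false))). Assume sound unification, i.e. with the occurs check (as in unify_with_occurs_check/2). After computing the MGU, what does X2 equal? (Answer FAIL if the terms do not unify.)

FAIL

Decompose wrap/1: node(node(empty, wrap(3), empty), node(node(X2, X2, true), 0, 3), wrap(false)) = node(node(true, X2, empty), node(V, 0, 3), wrap(false)).
Decompose node/3: node(empty, wrap(3), empty) = node(true, X2, empty),  node(node(X2, X2, true), 0, 3) = node(V, 0, 3),  wrap(false) = wrap(false).
Decompose node/3: empty = true,  wrap(3) = X2,  empty = empty.
Clash: constants empty and true differ; no unifier exists.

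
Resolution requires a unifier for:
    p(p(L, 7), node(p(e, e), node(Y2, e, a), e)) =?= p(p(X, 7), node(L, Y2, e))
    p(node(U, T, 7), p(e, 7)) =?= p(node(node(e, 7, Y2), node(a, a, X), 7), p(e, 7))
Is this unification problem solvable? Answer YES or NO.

NO

Decompose p/2: p(L, 7) =?= p(X, 7),  node(p(e, e), node(Y2, e, a), e) =?= node(L, Y2, e).
Decompose p/2: L =?= X,  7 =?= 7.
Bind L := X; substituting into the one remaining equation that mentions L gives: node(p(e, e), node(Y2, e, a), e) =?= node(X, Y2, e).
Delete trivial equation 7 =?= 7.
Decompose node/3: p(e, e) =?= X,  node(Y2, e, a) =?= Y2,  e =?= e.
Bind X := p(e, e); substituting into the one remaining equation that mentions X gives: p(node(U, T, 7), p(e, 7)) =?= p(node(node(e, 7, Y2), node(a, a, p(e, e)), 7), p(e, 7)). Substituting into the earlier binding gives L := p(e, e).
Occurs check fails: Y2 occurs in node(Y2, e, a); the equation Y2 =?= node(Y2, e, a) has no finite solution.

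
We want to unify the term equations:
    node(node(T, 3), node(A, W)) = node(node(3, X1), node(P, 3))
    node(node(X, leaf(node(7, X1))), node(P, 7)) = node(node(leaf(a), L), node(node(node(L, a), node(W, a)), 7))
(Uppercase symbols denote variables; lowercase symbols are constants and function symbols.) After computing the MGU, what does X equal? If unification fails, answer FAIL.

leaf(a)

Decompose node/2: node(T, 3) = node(3, X1),  node(A, W) = node(P, 3).
Decompose node/2: T = 3,  3 = X1.
Bind T := 3; no other remaining equation mentions T.
Bind X1 := 3; substituting into the one remaining equation that mentions X1 gives: node(node(X, leaf(node(7, 3))), node(P, 7)) = node(node(leaf(a), L), node(node(node(L, a), node(W, a)), 7)).
Decompose node/2: A = P,  W = 3.
Bind A := P; no other remaining equation mentions A.
Bind W := 3; substituting into the remaining equation gives: node(node(X, leaf(node(7, 3))), node(P, 7)) = node(node(leaf(a), L), node(node(node(L, a), node(3, a)), 7)).
Decompose node/2: node(X, leaf(node(7, 3))) = node(leaf(a), L),  node(P, 7) = node(node(node(L, a), node(3, a)), 7).
Decompose node/2: X = leaf(a),  leaf(node(7, 3)) = L.
Bind X := leaf(a); no other remaining equation mentions X.
Bind L := leaf(node(7, 3)); substituting into the remaining equation gives: node(P, 7) = node(node(node(leaf(node(7, 3)), a), node(3, a)), 7).
Decompose node/2: P = node(node(leaf(node(7, 3)), a), node(3, a)),  7 = 7.
Bind P := node(node(leaf(node(7, 3)), a), node(3, a)); no other remaining equation mentions P. Substituting into the earlier binding gives A := node(node(leaf(node(7, 3)), a), node(3, a)).
Delete trivial equation 7 = 7.
MGU = { T := 3, X1 := 3, A := node(node(leaf(node(7, 3)), a), node(3, a)), W := 3, X := leaf(a), L := leaf(node(7, 3)), P := node(node(leaf(node(7, 3)), a), node(3, a)) }, so X := leaf(a).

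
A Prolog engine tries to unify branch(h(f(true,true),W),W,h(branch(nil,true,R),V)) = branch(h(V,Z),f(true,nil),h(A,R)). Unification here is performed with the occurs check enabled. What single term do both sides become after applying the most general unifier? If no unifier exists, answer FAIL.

branch(h(f(true,true),f(true,nil)),f(true,nil),h(branch(nil,true,f(true,true)),f(true,true)))

Decompose branch/3: h(f(true,true),W) = h(V,Z),  W = f(true,nil),  h(branch(nil,true,R),V) = h(A,R).
Decompose h/2: f(true,true) = V,  W = Z.
Bind V := f(true,true); substituting into the one remaining equation that mentions V gives: h(branch(nil,true,R),f(true,true)) = h(A,R).
Bind W := Z; substituting into the one remaining equation that mentions W gives: Z = f(true,nil).
Bind Z := f(true,nil); no other remaining equation mentions Z. Substituting into the earlier binding gives W := f(true,nil).
Decompose h/2: branch(nil,true,R) = A,  f(true,true) = R.
Bind A := branch(nil,true,R); no other remaining equation mentions A.
Bind R := f(true,true). Substituting into the earlier binding gives A := branch(nil,true,f(true,true)).
Applying the MGU to either side gives branch(h(f(true,true),f(true,nil)),f(true,nil),h(branch(nil,true,f(true,true)),f(true,true))).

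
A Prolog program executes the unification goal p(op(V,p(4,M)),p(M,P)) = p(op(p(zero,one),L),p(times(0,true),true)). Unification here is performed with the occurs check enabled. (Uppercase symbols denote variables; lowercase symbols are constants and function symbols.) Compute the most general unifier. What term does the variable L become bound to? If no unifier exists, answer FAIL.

p(4,times(0,true))

Decompose p/2: op(V,p(4,M)) = op(p(zero,one),L),  p(M,P) = p(times(0,true),true).
Decompose op/2: V = p(zero,one),  p(4,M) = L.
Bind V := p(zero,one); no other remaining equation mentions V.
Bind L := p(4,M); no other remaining equation mentions L.
Decompose p/2: M = times(0,true),  P = true.
Bind M := times(0,true); no other remaining equation mentions M. Substituting into the earlier binding gives L := p(4,times(0,true)).
Bind P := true.
MGU = { V ↦ p(zero,one), L ↦ p(4,times(0,true)), M ↦ times(0,true), P ↦ true }, so L ↦ p(4,times(0,true)).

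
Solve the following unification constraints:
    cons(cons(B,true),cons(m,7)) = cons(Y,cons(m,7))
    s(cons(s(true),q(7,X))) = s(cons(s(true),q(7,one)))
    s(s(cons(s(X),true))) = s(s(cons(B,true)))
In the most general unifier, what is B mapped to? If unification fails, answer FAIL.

s(one)

Decompose cons/2: cons(B,true) = Y,  cons(m,7) = cons(m,7).
Bind Y := cons(B,true); no other remaining equation mentions Y.
Delete trivial equation cons(m,7) = cons(m,7).
Decompose s/1: cons(s(true),q(7,X)) = cons(s(true),q(7,one)).
Decompose cons/2: s(true) = s(true),  q(7,X) = q(7,one).
Delete trivial equation s(true) = s(true).
Decompose q/2: 7 = 7,  X = one.
Delete trivial equation 7 = 7.
Bind X := one; substituting into the remaining equation gives: s(s(cons(s(one),true))) = s(s(cons(B,true))).
Decompose s/1: s(cons(s(one),true)) = s(cons(B,true)).
Decompose s/1: cons(s(one),true) = cons(B,true).
Decompose cons/2: s(one) = B,  true = true.
Bind B := s(one); no other remaining equation mentions B. Substituting into the earlier binding gives Y := cons(s(one),true).
Delete trivial equation true = true.
MGU = { Y := cons(s(one),true), X := one, B := s(one) }, so B := s(one).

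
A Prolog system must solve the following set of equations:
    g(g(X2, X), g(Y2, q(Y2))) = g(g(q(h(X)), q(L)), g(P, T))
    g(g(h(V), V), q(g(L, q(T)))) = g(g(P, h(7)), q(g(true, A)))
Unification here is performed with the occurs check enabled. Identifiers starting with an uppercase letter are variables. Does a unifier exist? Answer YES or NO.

YES

Decompose g/2: g(X2, X) = g(q(h(X)), q(L)),  g(Y2, q(Y2)) = g(P, T).
Decompose g/2: X2 = q(h(X)),  X = q(L).
Bind X2 := q(h(X)); no other remaining equation mentions X2.
Bind X := q(L); no other remaining equation mentions X. Substituting into the earlier binding gives X2 := q(h(q(L))).
Decompose g/2: Y2 = P,  q(Y2) = T.
Bind Y2 := P; substituting into the one remaining equation that mentions Y2 gives: q(P) = T.
Bind T := q(P); substituting into the remaining equation gives: g(g(h(V), V), q(g(L, q(q(P))))) = g(g(P, h(7)), q(g(true, A))).
Decompose g/2: g(h(V), V) = g(P, h(7)),  q(g(L, q(q(P)))) = q(g(true, A)).
Decompose g/2: h(V) = P,  V = h(7).
Bind P := h(V); substituting into the one remaining equation that mentions P gives: q(g(L, q(q(h(V))))) = q(g(true, A)). Substituting into the earlier bindings gives Y2 := h(V), T := q(h(V)).
Bind V := h(7); substituting into the remaining equation gives: q(g(L, q(q(h(h(7)))))) = q(g(true, A)). Substituting into the earlier bindings gives Y2 := h(h(7)), T := q(h(h(7))), P := h(h(7)).
Decompose q/1: g(L, q(q(h(h(7))))) = g(true, A).
Decompose g/2: L = true,  q(q(h(h(7)))) = A.
Bind L := true; no other remaining equation mentions L. Substituting into the earlier bindings gives X2 := q(h(q(true))), X := q(true).
Bind A := q(q(h(h(7)))).
No equations remain and no clash or occurs-check failure arose, so a unifier exists.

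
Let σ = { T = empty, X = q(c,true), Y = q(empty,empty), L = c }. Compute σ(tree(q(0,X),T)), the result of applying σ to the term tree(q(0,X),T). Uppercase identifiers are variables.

Replace each occurrence of T with empty.
Replace each occurrence of X with q(c,true).
Result: tree(q(0,q(c,true)),empty).

tree(q(0,q(c,true)),empty)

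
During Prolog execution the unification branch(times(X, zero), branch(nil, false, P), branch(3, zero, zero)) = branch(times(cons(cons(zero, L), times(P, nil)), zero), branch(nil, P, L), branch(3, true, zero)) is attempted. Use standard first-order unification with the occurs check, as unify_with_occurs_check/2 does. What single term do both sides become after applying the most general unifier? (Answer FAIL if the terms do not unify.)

FAIL

Decompose branch/3: times(X, zero) = times(cons(cons(zero, L), times(P, nil)), zero),  branch(nil, false, P) = branch(nil, P, L),  branch(3, zero, zero) = branch(3, true, zero).
Decompose times/2: X = cons(cons(zero, L), times(P, nil)),  zero = zero.
Bind X := cons(cons(zero, L), times(P, nil)); no other remaining equation mentions X.
Delete trivial equation zero = zero.
Decompose branch/3: nil = nil,  false = P,  P = L.
Delete trivial equation nil = nil.
Bind P := false; substituting into the one remaining equation that mentions P gives: false = L. Substituting into the earlier binding gives X := cons(cons(zero, L), times(false, nil)).
Bind L := false; no other remaining equation mentions L. Substituting into the earlier binding gives X := cons(cons(zero, false), times(false, nil)).
Decompose branch/3: 3 = 3,  zero = true,  zero = zero.
Delete trivial equation 3 = 3.
Clash: constants zero and true differ; no unifier exists.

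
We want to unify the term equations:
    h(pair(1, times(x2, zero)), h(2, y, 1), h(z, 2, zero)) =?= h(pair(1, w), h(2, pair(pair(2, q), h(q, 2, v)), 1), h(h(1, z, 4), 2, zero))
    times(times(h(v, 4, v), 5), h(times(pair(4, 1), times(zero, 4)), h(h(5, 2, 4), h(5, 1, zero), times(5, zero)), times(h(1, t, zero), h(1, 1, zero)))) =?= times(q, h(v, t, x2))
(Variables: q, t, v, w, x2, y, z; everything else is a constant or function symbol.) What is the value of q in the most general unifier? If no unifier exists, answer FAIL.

Decompose h/3: pair(1, times(x2, zero)) =?= pair(1, w),  h(2, y, 1) =?= h(2, pair(pair(2, q), h(q, 2, v)), 1),  h(z, 2, zero) =?= h(h(1, z, 4), 2, zero).
Decompose pair/2: 1 =?= 1,  times(x2, zero) =?= w.
Delete trivial equation 1 =?= 1.
Bind w := times(x2, zero); no other remaining equation mentions w.
Decompose h/3: 2 =?= 2,  y =?= pair(pair(2, q), h(q, 2, v)),  1 =?= 1.
Delete trivial equation 2 =?= 2.
Bind y := pair(pair(2, q), h(q, 2, v)); no other remaining equation mentions y.
Delete trivial equation 1 =?= 1.
Decompose h/3: z =?= h(1, z, 4),  2 =?= 2,  zero =?= zero.
Occurs check fails: z occurs in h(1, z, 4); the equation z =?= h(1, z, 4) has no finite solution.

FAIL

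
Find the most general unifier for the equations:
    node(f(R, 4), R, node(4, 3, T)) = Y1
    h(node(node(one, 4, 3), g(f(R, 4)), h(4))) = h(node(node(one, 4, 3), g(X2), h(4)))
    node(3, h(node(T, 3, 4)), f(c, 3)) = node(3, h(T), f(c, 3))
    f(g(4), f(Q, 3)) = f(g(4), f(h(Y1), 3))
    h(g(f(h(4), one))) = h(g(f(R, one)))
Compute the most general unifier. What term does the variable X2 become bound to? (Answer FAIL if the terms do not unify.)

Bind Y1 := node(f(R, 4), R, node(4, 3, T)); substituting into the one remaining equation that mentions Y1 gives: f(g(4), f(Q, 3)) = f(g(4), f(h(node(f(R, 4), R, node(4, 3, T))), 3)).
Decompose h/1: node(node(one, 4, 3), g(f(R, 4)), h(4)) = node(node(one, 4, 3), g(X2), h(4)).
Decompose node/3: node(one, 4, 3) = node(one, 4, 3),  g(f(R, 4)) = g(X2),  h(4) = h(4).
Delete trivial equation node(one, 4, 3) = node(one, 4, 3).
Decompose g/1: f(R, 4) = X2.
Bind X2 := f(R, 4); no other remaining equation mentions X2.
Delete trivial equation h(4) = h(4).
Decompose node/3: 3 = 3,  h(node(T, 3, 4)) = h(T),  f(c, 3) = f(c, 3).
Delete trivial equation 3 = 3.
Decompose h/1: node(T, 3, 4) = T.
Occurs check fails: T occurs in node(T, 3, 4); the equation T = node(T, 3, 4) has no finite solution.

FAIL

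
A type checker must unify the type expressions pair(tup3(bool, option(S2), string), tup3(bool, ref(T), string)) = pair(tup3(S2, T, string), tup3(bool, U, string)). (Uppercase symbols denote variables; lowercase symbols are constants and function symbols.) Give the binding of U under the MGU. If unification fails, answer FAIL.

ref(option(bool))

Decompose pair/2: tup3(bool, option(S2), string) = tup3(S2, T, string),  tup3(bool, ref(T), string) = tup3(bool, U, string).
Decompose tup3/3: bool = S2,  option(S2) = T,  string = string.
Bind S2 := bool; substituting into the one remaining equation that mentions S2 gives: option(bool) = T.
Bind T := option(bool); substituting into the one remaining equation that mentions T gives: tup3(bool, ref(option(bool)), string) = tup3(bool, U, string).
Delete trivial equation string = string.
Decompose tup3/3: bool = bool,  ref(option(bool)) = U,  string = string.
Delete trivial equation bool = bool.
Bind U := ref(option(bool)); no other remaining equation mentions U.
Delete trivial equation string = string.
MGU = { S2 := bool, T := option(bool), U := ref(option(bool)) }, so U := ref(option(bool)).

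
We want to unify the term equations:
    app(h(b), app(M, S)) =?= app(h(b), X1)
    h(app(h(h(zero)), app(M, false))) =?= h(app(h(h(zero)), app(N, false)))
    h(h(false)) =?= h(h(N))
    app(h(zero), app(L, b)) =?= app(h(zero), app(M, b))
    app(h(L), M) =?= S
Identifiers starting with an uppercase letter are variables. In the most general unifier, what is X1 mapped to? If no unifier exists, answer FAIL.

Decompose app/2: h(b) =?= h(b),  app(M, S) =?= X1.
Delete trivial equation h(b) =?= h(b).
Bind X1 := app(M, S); no other remaining equation mentions X1.
Decompose h/1: app(h(h(zero)), app(M, false)) =?= app(h(h(zero)), app(N, false)).
Decompose app/2: h(h(zero)) =?= h(h(zero)),  app(M, false) =?= app(N, false).
Delete trivial equation h(h(zero)) =?= h(h(zero)).
Decompose app/2: M =?= N,  false =?= false.
Bind M := N; substituting into the 2 remaining equations that mention M gives: app(h(zero), app(L, b)) =?= app(h(zero), app(N, b)),  app(h(L), N) =?= S. Substituting into the earlier binding gives X1 := app(N, S).
Delete trivial equation false =?= false.
Decompose h/1: h(false) =?= h(N).
Decompose h/1: false =?= N.
Bind N := false; substituting into the remaining equations gives: app(h(zero), app(L, b)) =?= app(h(zero), app(false, b)),  app(h(L), false) =?= S. Substituting into the earlier bindings gives X1 := app(false, S), M := false.
Decompose app/2: h(zero) =?= h(zero),  app(L, b) =?= app(false, b).
Delete trivial equation h(zero) =?= h(zero).
Decompose app/2: L =?= false,  b =?= b.
Bind L := false; substituting into the one remaining equation that mentions L gives: app(h(false), false) =?= S.
Delete trivial equation b =?= b.
Bind S := app(h(false), false). Substituting into the earlier binding gives X1 := app(false, app(h(false), false)).
MGU = { X1 -> app(false, app(h(false), false)), M -> false, N -> false, L -> false, S -> app(h(false), false) }, so X1 -> app(false, app(h(false), false)).

app(false, app(h(false), false))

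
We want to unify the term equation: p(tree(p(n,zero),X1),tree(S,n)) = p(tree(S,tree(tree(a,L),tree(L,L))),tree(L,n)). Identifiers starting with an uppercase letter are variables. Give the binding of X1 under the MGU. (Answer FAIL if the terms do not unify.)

Decompose p/2: tree(p(n,zero),X1) = tree(S,tree(tree(a,L),tree(L,L))),  tree(S,n) = tree(L,n).
Decompose tree/2: p(n,zero) = S,  X1 = tree(tree(a,L),tree(L,L)).
Bind S := p(n,zero); substituting into the one remaining equation that mentions S gives: tree(p(n,zero),n) = tree(L,n).
Bind X1 := tree(tree(a,L),tree(L,L)); no other remaining equation mentions X1.
Decompose tree/2: p(n,zero) = L,  n = n.
Bind L := p(n,zero); no other remaining equation mentions L. Substituting into the earlier binding gives X1 := tree(tree(a,p(n,zero)),tree(p(n,zero),p(n,zero))).
Delete trivial equation n = n.
MGU = { S := p(n,zero), X1 := tree(tree(a,p(n,zero)),tree(p(n,zero),p(n,zero))), L := p(n,zero) }, so X1 := tree(tree(a,p(n,zero)),tree(p(n,zero),p(n,zero))).

tree(tree(a,p(n,zero)),tree(p(n,zero),p(n,zero)))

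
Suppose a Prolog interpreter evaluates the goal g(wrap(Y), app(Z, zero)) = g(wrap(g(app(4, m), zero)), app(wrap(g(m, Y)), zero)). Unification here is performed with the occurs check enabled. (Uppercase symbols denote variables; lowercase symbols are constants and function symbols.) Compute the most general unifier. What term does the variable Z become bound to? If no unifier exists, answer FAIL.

wrap(g(m, g(app(4, m), zero)))

Decompose g/2: wrap(Y) = wrap(g(app(4, m), zero)),  app(Z, zero) = app(wrap(g(m, Y)), zero).
Decompose wrap/1: Y = g(app(4, m), zero).
Bind Y := g(app(4, m), zero); substituting into the remaining equation gives: app(Z, zero) = app(wrap(g(m, g(app(4, m), zero))), zero).
Decompose app/2: Z = wrap(g(m, g(app(4, m), zero))),  zero = zero.
Bind Z := wrap(g(m, g(app(4, m), zero))); no other remaining equation mentions Z.
Delete trivial equation zero = zero.
MGU = { Y ↦ g(app(4, m), zero), Z ↦ wrap(g(m, g(app(4, m), zero))) }, so Z ↦ wrap(g(m, g(app(4, m), zero))).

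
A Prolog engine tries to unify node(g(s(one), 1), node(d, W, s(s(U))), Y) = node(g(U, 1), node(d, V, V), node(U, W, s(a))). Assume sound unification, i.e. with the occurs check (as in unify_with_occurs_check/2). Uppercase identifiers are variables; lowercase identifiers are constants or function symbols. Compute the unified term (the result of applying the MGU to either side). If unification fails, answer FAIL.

Decompose node/3: g(s(one), 1) = g(U, 1),  node(d, W, s(s(U))) = node(d, V, V),  Y = node(U, W, s(a)).
Decompose g/2: s(one) = U,  1 = 1.
Bind U := s(one); substituting into the 2 remaining equations that mention U gives: node(d, W, s(s(s(one)))) = node(d, V, V),  Y = node(s(one), W, s(a)).
Delete trivial equation 1 = 1.
Decompose node/3: d = d,  W = V,  s(s(s(one))) = V.
Delete trivial equation d = d.
Bind W := V; substituting into the one remaining equation that mentions W gives: Y = node(s(one), V, s(a)).
Bind V := s(s(s(one))); substituting into the remaining equation gives: Y = node(s(one), s(s(s(one))), s(a)). Substituting into the earlier binding gives W := s(s(s(one))).
Bind Y := node(s(one), s(s(s(one))), s(a)).
Applying the MGU to either side gives node(g(s(one), 1), node(d, s(s(s(one))), s(s(s(one)))), node(s(one), s(s(s(one))), s(a))).

node(g(s(one), 1), node(d, s(s(s(one))), s(s(s(one)))), node(s(one), s(s(s(one))), s(a)))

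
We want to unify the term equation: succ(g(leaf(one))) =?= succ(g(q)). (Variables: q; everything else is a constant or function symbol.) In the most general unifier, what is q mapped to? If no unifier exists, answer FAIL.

leaf(one)

Decompose succ/1: g(leaf(one)) =?= g(q).
Decompose g/1: leaf(one) =?= q.
Bind q := leaf(one).
MGU = { q ↦ leaf(one) }, so q ↦ leaf(one).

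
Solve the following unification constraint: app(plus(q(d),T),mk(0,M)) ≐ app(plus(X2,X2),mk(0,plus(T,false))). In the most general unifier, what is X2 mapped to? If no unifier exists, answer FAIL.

Decompose app/2: plus(q(d),T) ≐ plus(X2,X2),  mk(0,M) ≐ mk(0,plus(T,false)).
Decompose plus/2: q(d) ≐ X2,  T ≐ X2.
Bind X2 := q(d); substituting into the one remaining equation that mentions X2 gives: T ≐ q(d).
Bind T := q(d); substituting into the remaining equation gives: mk(0,M) ≐ mk(0,plus(q(d),false)).
Decompose mk/2: 0 ≐ 0,  M ≐ plus(q(d),false).
Delete trivial equation 0 ≐ 0.
Bind M := plus(q(d),false).
MGU = { X2 := q(d), T := q(d), M := plus(q(d),false) }, so X2 := q(d).

q(d)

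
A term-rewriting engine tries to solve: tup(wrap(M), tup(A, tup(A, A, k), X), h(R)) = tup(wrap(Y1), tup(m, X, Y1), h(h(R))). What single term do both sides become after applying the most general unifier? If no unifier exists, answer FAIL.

FAIL

Decompose tup/3: wrap(M) = wrap(Y1),  tup(A, tup(A, A, k), X) = tup(m, X, Y1),  h(R) = h(h(R)).
Decompose wrap/1: M = Y1.
Bind M := Y1; no other remaining equation mentions M.
Decompose tup/3: A = m,  tup(A, A, k) = X,  X = Y1.
Bind A := m; substituting into the one remaining equation that mentions A gives: tup(m, m, k) = X.
Bind X := tup(m, m, k); substituting into the one remaining equation that mentions X gives: tup(m, m, k) = Y1.
Bind Y1 := tup(m, m, k); no other remaining equation mentions Y1. Substituting into the earlier binding gives M := tup(m, m, k).
Decompose h/1: R = h(R).
Occurs check fails: R occurs in h(R); the equation R = h(R) has no finite solution.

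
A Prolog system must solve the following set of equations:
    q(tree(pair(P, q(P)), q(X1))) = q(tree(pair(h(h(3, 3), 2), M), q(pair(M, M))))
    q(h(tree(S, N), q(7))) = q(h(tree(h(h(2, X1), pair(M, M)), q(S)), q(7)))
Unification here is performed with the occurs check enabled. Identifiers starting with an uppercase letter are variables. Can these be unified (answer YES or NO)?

Decompose q/1: tree(pair(P, q(P)), q(X1)) = tree(pair(h(h(3, 3), 2), M), q(pair(M, M))).
Decompose tree/2: pair(P, q(P)) = pair(h(h(3, 3), 2), M),  q(X1) = q(pair(M, M)).
Decompose pair/2: P = h(h(3, 3), 2),  q(P) = M.
Bind P := h(h(3, 3), 2); substituting into the one remaining equation that mentions P gives: q(h(h(3, 3), 2)) = M.
Bind M := q(h(h(3, 3), 2)); substituting into the remaining equations gives: q(X1) = q(pair(q(h(h(3, 3), 2)), q(h(h(3, 3), 2)))),  q(h(tree(S, N), q(7))) = q(h(tree(h(h(2, X1), pair(q(h(h(3, 3), 2)), q(h(h(3, 3), 2)))), q(S)), q(7))).
Decompose q/1: X1 = pair(q(h(h(3, 3), 2)), q(h(h(3, 3), 2))).
Bind X1 := pair(q(h(h(3, 3), 2)), q(h(h(3, 3), 2))); substituting into the remaining equation gives: q(h(tree(S, N), q(7))) = q(h(tree(h(h(2, pair(q(h(h(3, 3), 2)), q(h(h(3, 3), 2)))), pair(q(h(h(3, 3), 2)), q(h(h(3, 3), 2)))), q(S)), q(7))).
Decompose q/1: h(tree(S, N), q(7)) = h(tree(h(h(2, pair(q(h(h(3, 3), 2)), q(h(h(3, 3), 2)))), pair(q(h(h(3, 3), 2)), q(h(h(3, 3), 2)))), q(S)), q(7)).
Decompose h/2: tree(S, N) = tree(h(h(2, pair(q(h(h(3, 3), 2)), q(h(h(3, 3), 2)))), pair(q(h(h(3, 3), 2)), q(h(h(3, 3), 2)))), q(S)),  q(7) = q(7).
Decompose tree/2: S = h(h(2, pair(q(h(h(3, 3), 2)), q(h(h(3, 3), 2)))), pair(q(h(h(3, 3), 2)), q(h(h(3, 3), 2)))),  N = q(S).
Bind S := h(h(2, pair(q(h(h(3, 3), 2)), q(h(h(3, 3), 2)))), pair(q(h(h(3, 3), 2)), q(h(h(3, 3), 2)))); substituting into the one remaining equation that mentions S gives: N = q(h(h(2, pair(q(h(h(3, 3), 2)), q(h(h(3, 3), 2)))), pair(q(h(h(3, 3), 2)), q(h(h(3, 3), 2))))).
Bind N := q(h(h(2, pair(q(h(h(3, 3), 2)), q(h(h(3, 3), 2)))), pair(q(h(h(3, 3), 2)), q(h(h(3, 3), 2))))); no other remaining equation mentions N.
Delete trivial equation q(7) = q(7).
No equations remain and no clash or occurs-check failure arose, so a unifier exists.

YES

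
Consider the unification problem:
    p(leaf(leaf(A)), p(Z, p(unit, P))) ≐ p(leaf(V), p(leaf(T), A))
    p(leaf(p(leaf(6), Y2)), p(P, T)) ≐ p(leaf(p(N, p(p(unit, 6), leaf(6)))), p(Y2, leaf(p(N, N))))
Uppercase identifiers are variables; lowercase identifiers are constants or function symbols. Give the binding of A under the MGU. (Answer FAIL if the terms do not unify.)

p(unit, p(p(unit, 6), leaf(6)))

Decompose p/2: leaf(leaf(A)) ≐ leaf(V),  p(Z, p(unit, P)) ≐ p(leaf(T), A).
Decompose leaf/1: leaf(A) ≐ V.
Bind V := leaf(A); no other remaining equation mentions V.
Decompose p/2: Z ≐ leaf(T),  p(unit, P) ≐ A.
Bind Z := leaf(T); no other remaining equation mentions Z.
Bind A := p(unit, P); no other remaining equation mentions A. Substituting into the earlier binding gives V := leaf(p(unit, P)).
Decompose p/2: leaf(p(leaf(6), Y2)) ≐ leaf(p(N, p(p(unit, 6), leaf(6)))),  p(P, T) ≐ p(Y2, leaf(p(N, N))).
Decompose leaf/1: p(leaf(6), Y2) ≐ p(N, p(p(unit, 6), leaf(6))).
Decompose p/2: leaf(6) ≐ N,  Y2 ≐ p(p(unit, 6), leaf(6)).
Bind N := leaf(6); substituting into the one remaining equation that mentions N gives: p(P, T) ≐ p(Y2, leaf(p(leaf(6), leaf(6)))).
Bind Y2 := p(p(unit, 6), leaf(6)); substituting into the remaining equation gives: p(P, T) ≐ p(p(p(unit, 6), leaf(6)), leaf(p(leaf(6), leaf(6)))).
Decompose p/2: P ≐ p(p(unit, 6), leaf(6)),  T ≐ leaf(p(leaf(6), leaf(6))).
Bind P := p(p(unit, 6), leaf(6)); no other remaining equation mentions P. Substituting into the earlier bindings gives V := leaf(p(unit, p(p(unit, 6), leaf(6)))), A := p(unit, p(p(unit, 6), leaf(6))).
Bind T := leaf(p(leaf(6), leaf(6))). Substituting into the earlier binding gives Z := leaf(leaf(p(leaf(6), leaf(6)))).
MGU = { V -> leaf(p(unit, p(p(unit, 6), leaf(6)))), Z -> leaf(leaf(p(leaf(6), leaf(6)))), A -> p(unit, p(p(unit, 6), leaf(6))), N -> leaf(6), Y2 -> p(p(unit, 6), leaf(6)), P -> p(p(unit, 6), leaf(6)), T -> leaf(p(leaf(6), leaf(6))) }, so A -> p(unit, p(p(unit, 6), leaf(6))).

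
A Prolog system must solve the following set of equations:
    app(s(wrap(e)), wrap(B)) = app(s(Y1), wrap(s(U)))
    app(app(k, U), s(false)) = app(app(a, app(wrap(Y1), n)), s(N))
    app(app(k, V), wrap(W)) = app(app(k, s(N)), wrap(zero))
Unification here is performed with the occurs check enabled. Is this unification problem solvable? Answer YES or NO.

NO

Decompose app/2: s(wrap(e)) = s(Y1),  wrap(B) = wrap(s(U)).
Decompose s/1: wrap(e) = Y1.
Bind Y1 := wrap(e); substituting into the one remaining equation that mentions Y1 gives: app(app(k, U), s(false)) = app(app(a, app(wrap(wrap(e)), n)), s(N)).
Decompose wrap/1: B = s(U).
Bind B := s(U); no other remaining equation mentions B.
Decompose app/2: app(k, U) = app(a, app(wrap(wrap(e)), n)),  s(false) = s(N).
Decompose app/2: k = a,  U = app(wrap(wrap(e)), n).
Clash: constants k and a differ; no unifier exists.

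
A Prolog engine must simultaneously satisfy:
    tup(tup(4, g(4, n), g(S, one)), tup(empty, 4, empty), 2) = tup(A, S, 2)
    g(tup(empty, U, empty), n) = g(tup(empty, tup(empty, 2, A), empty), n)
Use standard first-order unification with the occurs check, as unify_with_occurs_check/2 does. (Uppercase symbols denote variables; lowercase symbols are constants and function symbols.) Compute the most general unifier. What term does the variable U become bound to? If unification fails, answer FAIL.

Decompose tup/3: tup(4, g(4, n), g(S, one)) = A,  tup(empty, 4, empty) = S,  2 = 2.
Bind A := tup(4, g(4, n), g(S, one)); substituting into the one remaining equation that mentions A gives: g(tup(empty, U, empty), n) = g(tup(empty, tup(empty, 2, tup(4, g(4, n), g(S, one))), empty), n).
Bind S := tup(empty, 4, empty); substituting into the one remaining equation that mentions S gives: g(tup(empty, U, empty), n) = g(tup(empty, tup(empty, 2, tup(4, g(4, n), g(tup(empty, 4, empty), one))), empty), n). Substituting into the earlier binding gives A := tup(4, g(4, n), g(tup(empty, 4, empty), one)).
Delete trivial equation 2 = 2.
Decompose g/2: tup(empty, U, empty) = tup(empty, tup(empty, 2, tup(4, g(4, n), g(tup(empty, 4, empty), one))), empty),  n = n.
Decompose tup/3: empty = empty,  U = tup(empty, 2, tup(4, g(4, n), g(tup(empty, 4, empty), one))),  empty = empty.
Delete trivial equation empty = empty.
Bind U := tup(empty, 2, tup(4, g(4, n), g(tup(empty, 4, empty), one))); no other remaining equation mentions U.
Delete trivial equation empty = empty.
Delete trivial equation n = n.
MGU = { A = tup(4, g(4, n), g(tup(empty, 4, empty), one)), S = tup(empty, 4, empty), U = tup(empty, 2, tup(4, g(4, n), g(tup(empty, 4, empty), one))) }, so U = tup(empty, 2, tup(4, g(4, n), g(tup(empty, 4, empty), one))).

tup(empty, 2, tup(4, g(4, n), g(tup(empty, 4, empty), one)))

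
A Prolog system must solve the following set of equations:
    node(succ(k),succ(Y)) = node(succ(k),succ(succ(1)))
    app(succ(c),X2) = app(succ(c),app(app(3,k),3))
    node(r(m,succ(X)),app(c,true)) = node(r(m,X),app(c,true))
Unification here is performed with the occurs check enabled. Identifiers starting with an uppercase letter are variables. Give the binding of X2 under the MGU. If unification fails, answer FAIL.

FAIL

Decompose node/2: succ(k) = succ(k),  succ(Y) = succ(succ(1)).
Delete trivial equation succ(k) = succ(k).
Decompose succ/1: Y = succ(1).
Bind Y := succ(1); no other remaining equation mentions Y.
Decompose app/2: succ(c) = succ(c),  X2 = app(app(3,k),3).
Delete trivial equation succ(c) = succ(c).
Bind X2 := app(app(3,k),3); no other remaining equation mentions X2.
Decompose node/2: r(m,succ(X)) = r(m,X),  app(c,true) = app(c,true).
Decompose r/2: m = m,  succ(X) = X.
Delete trivial equation m = m.
Occurs check fails: X occurs in succ(X); the equation X = succ(X) has no finite solution.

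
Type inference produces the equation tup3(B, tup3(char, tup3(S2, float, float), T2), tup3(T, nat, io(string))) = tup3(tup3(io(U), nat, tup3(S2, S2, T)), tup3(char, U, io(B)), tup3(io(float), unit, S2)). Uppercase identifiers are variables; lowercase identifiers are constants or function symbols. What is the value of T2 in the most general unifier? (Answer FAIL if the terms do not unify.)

Decompose tup3/3: B = tup3(io(U), nat, tup3(S2, S2, T)),  tup3(char, tup3(S2, float, float), T2) = tup3(char, U, io(B)),  tup3(T, nat, io(string)) = tup3(io(float), unit, S2).
Bind B := tup3(io(U), nat, tup3(S2, S2, T)); substituting into the one remaining equation that mentions B gives: tup3(char, tup3(S2, float, float), T2) = tup3(char, U, io(tup3(io(U), nat, tup3(S2, S2, T)))).
Decompose tup3/3: char = char,  tup3(S2, float, float) = U,  T2 = io(tup3(io(U), nat, tup3(S2, S2, T))).
Delete trivial equation char = char.
Bind U := tup3(S2, float, float); substituting into the one remaining equation that mentions U gives: T2 = io(tup3(io(tup3(S2, float, float)), nat, tup3(S2, S2, T))). Substituting into the earlier binding gives B := tup3(io(tup3(S2, float, float)), nat, tup3(S2, S2, T)).
Bind T2 := io(tup3(io(tup3(S2, float, float)), nat, tup3(S2, S2, T))); no other remaining equation mentions T2.
Decompose tup3/3: T = io(float),  nat = unit,  io(string) = S2.
Bind T := io(float); no other remaining equation mentions T. Substituting into the earlier bindings gives B := tup3(io(tup3(S2, float, float)), nat, tup3(S2, S2, io(float))), T2 := io(tup3(io(tup3(S2, float, float)), nat, tup3(S2, S2, io(float)))).
Clash: constants nat and unit differ; no unifier exists.

FAIL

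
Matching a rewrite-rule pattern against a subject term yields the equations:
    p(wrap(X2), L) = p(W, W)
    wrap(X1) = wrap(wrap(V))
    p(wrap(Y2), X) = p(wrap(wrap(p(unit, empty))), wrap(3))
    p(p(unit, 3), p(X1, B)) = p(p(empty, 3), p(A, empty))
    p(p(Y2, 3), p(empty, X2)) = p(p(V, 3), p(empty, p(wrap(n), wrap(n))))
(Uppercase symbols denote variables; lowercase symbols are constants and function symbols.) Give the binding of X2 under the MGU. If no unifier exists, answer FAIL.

FAIL

Decompose p/2: wrap(X2) = W,  L = W.
Bind W := wrap(X2); substituting into the one remaining equation that mentions W gives: L = wrap(X2).
Bind L := wrap(X2); no other remaining equation mentions L.
Decompose wrap/1: X1 = wrap(V).
Bind X1 := wrap(V); substituting into the one remaining equation that mentions X1 gives: p(p(unit, 3), p(wrap(V), B)) = p(p(empty, 3), p(A, empty)).
Decompose p/2: wrap(Y2) = wrap(wrap(p(unit, empty))),  X = wrap(3).
Decompose wrap/1: Y2 = wrap(p(unit, empty)).
Bind Y2 := wrap(p(unit, empty)); substituting into the one remaining equation that mentions Y2 gives: p(p(wrap(p(unit, empty)), 3), p(empty, X2)) = p(p(V, 3), p(empty, p(wrap(n), wrap(n)))).
Bind X := wrap(3); no other remaining equation mentions X.
Decompose p/2: p(unit, 3) = p(empty, 3),  p(wrap(V), B) = p(A, empty).
Decompose p/2: unit = empty,  3 = 3.
Clash: constants unit and empty differ; no unifier exists.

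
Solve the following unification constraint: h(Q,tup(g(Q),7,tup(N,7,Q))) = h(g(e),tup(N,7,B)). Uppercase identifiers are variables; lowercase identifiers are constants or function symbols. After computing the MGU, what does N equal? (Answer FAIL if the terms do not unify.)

Decompose h/2: Q = g(e),  tup(g(Q),7,tup(N,7,Q)) = tup(N,7,B).
Bind Q := g(e); substituting into the remaining equation gives: tup(g(g(e)),7,tup(N,7,g(e))) = tup(N,7,B).
Decompose tup/3: g(g(e)) = N,  7 = 7,  tup(N,7,g(e)) = B.
Bind N := g(g(e)); substituting into the one remaining equation that mentions N gives: tup(g(g(e)),7,g(e)) = B.
Delete trivial equation 7 = 7.
Bind B := tup(g(g(e)),7,g(e)).
MGU = { Q -> g(e), N -> g(g(e)), B -> tup(g(g(e)),7,g(e)) }, so N -> g(g(e)).

g(g(e))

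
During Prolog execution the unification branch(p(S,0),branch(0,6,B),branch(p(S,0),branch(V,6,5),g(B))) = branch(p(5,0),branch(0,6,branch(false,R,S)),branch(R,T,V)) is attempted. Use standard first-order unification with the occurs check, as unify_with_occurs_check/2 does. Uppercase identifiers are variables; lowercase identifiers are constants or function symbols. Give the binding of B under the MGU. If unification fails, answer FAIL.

Decompose branch/3: p(S,0) = p(5,0),  branch(0,6,B) = branch(0,6,branch(false,R,S)),  branch(p(S,0),branch(V,6,5),g(B)) = branch(R,T,V).
Decompose p/2: S = 5,  0 = 0.
Bind S := 5; substituting into the 2 remaining equations that mention S gives: branch(0,6,B) = branch(0,6,branch(false,R,5)),  branch(p(5,0),branch(V,6,5),g(B)) = branch(R,T,V).
Delete trivial equation 0 = 0.
Decompose branch/3: 0 = 0,  6 = 6,  B = branch(false,R,5).
Delete trivial equation 0 = 0.
Delete trivial equation 6 = 6.
Bind B := branch(false,R,5); substituting into the remaining equation gives: branch(p(5,0),branch(V,6,5),g(branch(false,R,5))) = branch(R,T,V).
Decompose branch/3: p(5,0) = R,  branch(V,6,5) = T,  g(branch(false,R,5)) = V.
Bind R := p(5,0); substituting into the one remaining equation that mentions R gives: g(branch(false,p(5,0),5)) = V. Substituting into the earlier binding gives B := branch(false,p(5,0),5).
Bind T := branch(V,6,5); no other remaining equation mentions T.
Bind V := g(branch(false,p(5,0),5)). Substituting into the earlier binding gives T := branch(g(branch(false,p(5,0),5)),6,5).
MGU = { S ↦ 5, B ↦ branch(false,p(5,0),5), R ↦ p(5,0), T ↦ branch(g(branch(false,p(5,0),5)),6,5), V ↦ g(branch(false,p(5,0),5)) }, so B ↦ branch(false,p(5,0),5).

branch(false,p(5,0),5)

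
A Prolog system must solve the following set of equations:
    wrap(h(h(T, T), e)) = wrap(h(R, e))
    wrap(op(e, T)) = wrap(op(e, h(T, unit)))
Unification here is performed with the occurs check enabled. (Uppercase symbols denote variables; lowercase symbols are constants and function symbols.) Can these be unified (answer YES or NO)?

NO

Decompose wrap/1: h(h(T, T), e) = h(R, e).
Decompose h/2: h(T, T) = R,  e = e.
Bind R := h(T, T); no other remaining equation mentions R.
Delete trivial equation e = e.
Decompose wrap/1: op(e, T) = op(e, h(T, unit)).
Decompose op/2: e = e,  T = h(T, unit).
Delete trivial equation e = e.
Occurs check fails: T occurs in h(T, unit); the equation T = h(T, unit) has no finite solution.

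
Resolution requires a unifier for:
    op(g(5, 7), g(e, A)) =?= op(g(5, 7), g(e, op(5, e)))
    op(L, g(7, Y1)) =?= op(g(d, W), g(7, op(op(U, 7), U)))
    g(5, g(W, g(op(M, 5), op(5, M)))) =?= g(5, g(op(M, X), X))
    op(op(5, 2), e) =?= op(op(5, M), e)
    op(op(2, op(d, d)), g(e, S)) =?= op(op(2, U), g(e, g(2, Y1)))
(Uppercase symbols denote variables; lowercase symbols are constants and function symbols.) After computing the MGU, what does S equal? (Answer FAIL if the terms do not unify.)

g(2, op(op(op(d, d), 7), op(d, d)))

Decompose op/2: g(5, 7) =?= g(5, 7),  g(e, A) =?= g(e, op(5, e)).
Delete trivial equation g(5, 7) =?= g(5, 7).
Decompose g/2: e =?= e,  A =?= op(5, e).
Delete trivial equation e =?= e.
Bind A := op(5, e); no other remaining equation mentions A.
Decompose op/2: L =?= g(d, W),  g(7, Y1) =?= g(7, op(op(U, 7), U)).
Bind L := g(d, W); no other remaining equation mentions L.
Decompose g/2: 7 =?= 7,  Y1 =?= op(op(U, 7), U).
Delete trivial equation 7 =?= 7.
Bind Y1 := op(op(U, 7), U); substituting into the one remaining equation that mentions Y1 gives: op(op(2, op(d, d)), g(e, S)) =?= op(op(2, U), g(e, g(2, op(op(U, 7), U)))).
Decompose g/2: 5 =?= 5,  g(W, g(op(M, 5), op(5, M))) =?= g(op(M, X), X).
Delete trivial equation 5 =?= 5.
Decompose g/2: W =?= op(M, X),  g(op(M, 5), op(5, M)) =?= X.
Bind W := op(M, X); no other remaining equation mentions W. Substituting into the earlier binding gives L := g(d, op(M, X)).
Bind X := g(op(M, 5), op(5, M)); no other remaining equation mentions X. Substituting into the earlier bindings gives L := g(d, op(M, g(op(M, 5), op(5, M)))), W := op(M, g(op(M, 5), op(5, M))).
Decompose op/2: op(5, 2) =?= op(5, M),  e =?= e.
Decompose op/2: 5 =?= 5,  2 =?= M.
Delete trivial equation 5 =?= 5.
Bind M := 2; no other remaining equation mentions M. Substituting into the earlier bindings gives L := g(d, op(2, g(op(2, 5), op(5, 2)))), W := op(2, g(op(2, 5), op(5, 2))), X := g(op(2, 5), op(5, 2)).
Delete trivial equation e =?= e.
Decompose op/2: op(2, op(d, d)) =?= op(2, U),  g(e, S) =?= g(e, g(2, op(op(U, 7), U))).
Decompose op/2: 2 =?= 2,  op(d, d) =?= U.
Delete trivial equation 2 =?= 2.
Bind U := op(d, d); substituting into the remaining equation gives: g(e, S) =?= g(e, g(2, op(op(op(d, d), 7), op(d, d)))). Substituting into the earlier binding gives Y1 := op(op(op(d, d), 7), op(d, d)).
Decompose g/2: e =?= e,  S =?= g(2, op(op(op(d, d), 7), op(d, d))).
Delete trivial equation e =?= e.
Bind S := g(2, op(op(op(d, d), 7), op(d, d))).
MGU = { A := op(5, e), L := g(d, op(2, g(op(2, 5), op(5, 2)))), Y1 := op(op(op(d, d), 7), op(d, d)), W := op(2, g(op(2, 5), op(5, 2))), X := g(op(2, 5), op(5, 2)), M := 2, U := op(d, d), S := g(2, op(op(op(d, d), 7), op(d, d))) }, so S := g(2, op(op(op(d, d), 7), op(d, d))).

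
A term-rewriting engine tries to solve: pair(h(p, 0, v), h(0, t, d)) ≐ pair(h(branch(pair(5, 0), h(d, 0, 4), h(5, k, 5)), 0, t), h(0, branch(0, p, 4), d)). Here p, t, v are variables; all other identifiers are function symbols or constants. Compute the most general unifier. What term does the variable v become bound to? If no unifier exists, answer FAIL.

Decompose pair/2: h(p, 0, v) ≐ h(branch(pair(5, 0), h(d, 0, 4), h(5, k, 5)), 0, t),  h(0, t, d) ≐ h(0, branch(0, p, 4), d).
Decompose h/3: p ≐ branch(pair(5, 0), h(d, 0, 4), h(5, k, 5)),  0 ≐ 0,  v ≐ t.
Bind p := branch(pair(5, 0), h(d, 0, 4), h(5, k, 5)); substituting into the one remaining equation that mentions p gives: h(0, t, d) ≐ h(0, branch(0, branch(pair(5, 0), h(d, 0, 4), h(5, k, 5)), 4), d).
Delete trivial equation 0 ≐ 0.
Bind v := t; no other remaining equation mentions v.
Decompose h/3: 0 ≐ 0,  t ≐ branch(0, branch(pair(5, 0), h(d, 0, 4), h(5, k, 5)), 4),  d ≐ d.
Delete trivial equation 0 ≐ 0.
Bind t := branch(0, branch(pair(5, 0), h(d, 0, 4), h(5, k, 5)), 4); no other remaining equation mentions t. Substituting into the earlier binding gives v := branch(0, branch(pair(5, 0), h(d, 0, 4), h(5, k, 5)), 4).
Delete trivial equation d ≐ d.
MGU = { p ↦ branch(pair(5, 0), h(d, 0, 4), h(5, k, 5)), v ↦ branch(0, branch(pair(5, 0), h(d, 0, 4), h(5, k, 5)), 4), t ↦ branch(0, branch(pair(5, 0), h(d, 0, 4), h(5, k, 5)), 4) }, so v ↦ branch(0, branch(pair(5, 0), h(d, 0, 4), h(5, k, 5)), 4).

branch(0, branch(pair(5, 0), h(d, 0, 4), h(5, k, 5)), 4)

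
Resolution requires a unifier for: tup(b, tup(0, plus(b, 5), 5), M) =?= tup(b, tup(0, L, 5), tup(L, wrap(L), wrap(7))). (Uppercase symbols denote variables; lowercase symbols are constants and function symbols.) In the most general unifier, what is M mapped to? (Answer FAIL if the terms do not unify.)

tup(plus(b, 5), wrap(plus(b, 5)), wrap(7))

Decompose tup/3: b =?= b,  tup(0, plus(b, 5), 5) =?= tup(0, L, 5),  M =?= tup(L, wrap(L), wrap(7)).
Delete trivial equation b =?= b.
Decompose tup/3: 0 =?= 0,  plus(b, 5) =?= L,  5 =?= 5.
Delete trivial equation 0 =?= 0.
Bind L := plus(b, 5); substituting into the one remaining equation that mentions L gives: M =?= tup(plus(b, 5), wrap(plus(b, 5)), wrap(7)).
Delete trivial equation 5 =?= 5.
Bind M := tup(plus(b, 5), wrap(plus(b, 5)), wrap(7)).
MGU = { L -> plus(b, 5), M -> tup(plus(b, 5), wrap(plus(b, 5)), wrap(7)) }, so M -> tup(plus(b, 5), wrap(plus(b, 5)), wrap(7)).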